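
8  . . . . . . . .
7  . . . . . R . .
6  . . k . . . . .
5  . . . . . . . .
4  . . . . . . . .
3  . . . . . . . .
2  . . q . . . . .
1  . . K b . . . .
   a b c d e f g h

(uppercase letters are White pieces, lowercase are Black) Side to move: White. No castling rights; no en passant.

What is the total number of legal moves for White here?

0

White to move; king on c1.
In check: yes, from the black queen on c2.
Legal moves: none.
Count: 0.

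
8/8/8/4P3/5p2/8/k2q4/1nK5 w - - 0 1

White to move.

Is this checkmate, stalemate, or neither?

White to move; white king on c1.
In check: yes, from the black queen on d2.
King squares — b1: attacked by Ka2; d1: attacked by Qd2; b2: attacked by Ka2; c2: attacked by Qd2; d2: attacked by Nb1.
Legal moves for White: none.
In check with no legal moves → checkmate.

checkmate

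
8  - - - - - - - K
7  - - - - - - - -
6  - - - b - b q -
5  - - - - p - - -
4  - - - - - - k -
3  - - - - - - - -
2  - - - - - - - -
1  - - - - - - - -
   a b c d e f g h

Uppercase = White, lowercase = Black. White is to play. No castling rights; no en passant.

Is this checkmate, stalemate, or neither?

White to move; white king on h8.
In check: yes, from the black bishop on f6.
King squares — g7: attacked by Bf6; h7: attacked by Qg6; g8: attacked by Qg6.
Legal moves for White: none.
In check with no legal moves → checkmate.

checkmate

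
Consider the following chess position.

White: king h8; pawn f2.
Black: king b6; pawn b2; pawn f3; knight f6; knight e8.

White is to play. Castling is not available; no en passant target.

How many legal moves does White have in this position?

White to move; king on h8.
In check: no.
Legal moves: none.
Count: 0.

0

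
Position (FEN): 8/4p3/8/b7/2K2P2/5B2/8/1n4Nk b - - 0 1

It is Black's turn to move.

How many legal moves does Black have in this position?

Black to move; king on h1.
In check: yes, from the white bishop on f3.
Legal moves: Kh2, Kxg1.
Count: 2.

2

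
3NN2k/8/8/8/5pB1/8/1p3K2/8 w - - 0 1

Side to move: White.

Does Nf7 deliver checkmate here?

no

After Nf7: black king on h8; in check: yes, from the white knight on f7.
Black has 2 legal replies: Kg8, Kh7.
In check but a legal move exists → not checkmate.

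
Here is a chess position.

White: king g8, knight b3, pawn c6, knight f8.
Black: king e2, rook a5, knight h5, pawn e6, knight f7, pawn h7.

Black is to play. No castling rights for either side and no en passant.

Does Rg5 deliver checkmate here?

After Rg5: white king on g8; in check: yes, from the black rook on g5.
White has 3 legal replies: Kxh7, Kxf7, Ng6.
In check but a legal move exists → not checkmate.

no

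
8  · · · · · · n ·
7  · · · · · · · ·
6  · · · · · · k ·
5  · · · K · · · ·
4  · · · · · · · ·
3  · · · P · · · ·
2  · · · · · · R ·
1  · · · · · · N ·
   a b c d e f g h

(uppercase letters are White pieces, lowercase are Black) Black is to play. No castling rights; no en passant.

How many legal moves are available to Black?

Black to move; king on g6.
In check: yes, from the white rook on g2.
Legal moves: Kh7, Kf7, Kh6, Kf6, Kh5, Kf5.
Count: 6.

6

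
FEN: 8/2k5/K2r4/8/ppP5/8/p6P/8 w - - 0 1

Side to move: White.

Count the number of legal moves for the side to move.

White to move; king on a6.
In check: yes, from the black rook on d6.
Legal moves: Ka7, Kb5, Ka5.
Count: 3.

3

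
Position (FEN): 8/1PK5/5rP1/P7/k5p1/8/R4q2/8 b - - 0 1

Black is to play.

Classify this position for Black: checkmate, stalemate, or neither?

neither

Black to move; black king on a4.
In check: yes, from the white rook on a2.
King squares — a3: attacked by Ra2; b3: available; b4: available; a5: attacked by Ra2; b5: available.
Legal moves for Black: Kb5, Kb4, Kb3, Qxa2.
Black is in check but has 4 legal moves → neither.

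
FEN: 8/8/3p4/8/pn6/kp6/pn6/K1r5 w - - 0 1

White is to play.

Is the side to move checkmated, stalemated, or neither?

checkmate

White to move; white king on a1.
In check: yes, from the black rook on c1.
King squares — b1: attacked by Rc1; a2: attacked by Ka3; b2: attacked by Ka3.
Legal moves for White: none.
In check with no legal moves → checkmate.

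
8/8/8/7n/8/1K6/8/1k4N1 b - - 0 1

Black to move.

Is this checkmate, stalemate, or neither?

Black to move; black king on b1.
In check: no.
Legal moves for Black: Ng7, Nf6, Nf4, Ng3, Kc1, Ka1.
Black has 6 legal moves and is not in check → neither.

neither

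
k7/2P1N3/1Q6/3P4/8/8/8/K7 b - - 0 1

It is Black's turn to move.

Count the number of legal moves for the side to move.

Black to move; king on a8.
In check: no.
Legal moves: none.
Count: 0.

0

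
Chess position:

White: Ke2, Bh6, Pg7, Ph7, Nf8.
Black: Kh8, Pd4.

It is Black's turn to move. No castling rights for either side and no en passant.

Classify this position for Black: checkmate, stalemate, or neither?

Black to move; black king on h8.
In check: yes, from the white pawn on g7.
King squares — g7: attacked by Bh6; h7: attacked by Nf8; g8: attacked by Ph7.
Legal moves for Black: none.
In check with no legal moves → checkmate.

checkmate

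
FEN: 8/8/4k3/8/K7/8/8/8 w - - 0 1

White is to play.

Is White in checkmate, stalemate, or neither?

neither

White to move; white king on a4.
In check: no.
Legal moves for White: Kb5, Ka5, Kb4, Kb3, Ka3.
White has 5 legal moves and is not in check → neither.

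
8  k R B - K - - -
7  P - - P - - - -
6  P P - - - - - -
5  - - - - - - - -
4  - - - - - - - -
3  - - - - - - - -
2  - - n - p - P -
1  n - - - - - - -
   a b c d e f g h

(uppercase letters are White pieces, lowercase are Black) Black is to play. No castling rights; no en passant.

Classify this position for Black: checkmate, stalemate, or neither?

Black to move; black king on a8.
In check: yes, from the white rook on b8.
King squares — a7: attacked by Pb6; b7: attacked by Pa6; b8: attacked by Pa7.
Legal moves for Black: none.
In check with no legal moves → checkmate.

checkmate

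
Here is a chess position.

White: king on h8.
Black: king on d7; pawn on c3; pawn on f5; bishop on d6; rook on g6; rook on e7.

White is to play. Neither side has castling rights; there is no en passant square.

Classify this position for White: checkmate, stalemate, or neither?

White to move; white king on h8.
In check: no.
King squares — g7: attacked by Rg6; h7: attacked by Re7; g8: attacked by Rg6.
Legal moves for White: none.
Not in check and no legal moves → stalemate.

stalemate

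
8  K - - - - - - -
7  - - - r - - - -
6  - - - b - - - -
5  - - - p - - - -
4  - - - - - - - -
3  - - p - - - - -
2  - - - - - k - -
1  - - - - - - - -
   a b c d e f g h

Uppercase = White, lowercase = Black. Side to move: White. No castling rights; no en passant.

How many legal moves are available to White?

White to move; king on a8.
In check: no.
Legal moves: none.
Count: 0.

0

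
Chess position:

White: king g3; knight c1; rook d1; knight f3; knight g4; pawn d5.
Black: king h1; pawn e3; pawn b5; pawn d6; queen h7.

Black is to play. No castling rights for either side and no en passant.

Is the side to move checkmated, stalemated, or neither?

Black to move; black king on h1.
In check: yes, from the white rook on d1.
King squares — g1: attacked by Rd1; g2: attacked by Kg3; h2: attacked by Nf3.
Legal moves for Black: none.
In check with no legal moves → checkmate.

checkmate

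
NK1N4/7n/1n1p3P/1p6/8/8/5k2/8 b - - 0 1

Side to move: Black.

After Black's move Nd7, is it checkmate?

After Nd7: white king on b8; in check: yes, from the black knight on d7.
White has 4 legal replies: Kc8, Kc7, Kb7, Ka7.
In check but a legal move exists → not checkmate.

no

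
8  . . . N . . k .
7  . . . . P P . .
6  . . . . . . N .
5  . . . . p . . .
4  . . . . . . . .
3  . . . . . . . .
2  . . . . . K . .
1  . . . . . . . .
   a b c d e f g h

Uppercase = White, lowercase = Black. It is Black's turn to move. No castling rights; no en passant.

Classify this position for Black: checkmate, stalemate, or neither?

Black to move; black king on g8.
In check: yes, from the white pawn on f7.
Legal moves for Black: Kh7, Kg7.
Black is in check but has 2 legal moves → neither.

neither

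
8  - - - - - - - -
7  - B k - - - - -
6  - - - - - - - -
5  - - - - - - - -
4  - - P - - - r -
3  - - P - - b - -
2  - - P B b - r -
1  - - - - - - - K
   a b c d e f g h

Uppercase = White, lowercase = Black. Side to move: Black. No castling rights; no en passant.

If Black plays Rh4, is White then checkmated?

yes

After Rh4: white king on h1; in check: yes, from the black rook on h4.
King squares — g1: attacked by Rg2; g2: attacked by Bf3; h2: attacked by Rg2.
White has no legal moves → checkmate.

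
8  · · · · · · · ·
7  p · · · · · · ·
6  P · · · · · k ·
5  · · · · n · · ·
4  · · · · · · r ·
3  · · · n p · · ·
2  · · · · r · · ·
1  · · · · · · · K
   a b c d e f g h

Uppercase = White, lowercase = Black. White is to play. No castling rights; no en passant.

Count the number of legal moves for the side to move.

White to move; king on h1.
In check: no.
Legal moves: none.
Count: 0.

0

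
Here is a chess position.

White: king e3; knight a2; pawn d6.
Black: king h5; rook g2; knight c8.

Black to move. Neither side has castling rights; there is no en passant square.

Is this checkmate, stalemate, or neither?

Black to move; black king on h5.
In check: no.
Legal moves for Black include: Ne7, Na7, Nxd6, Nb6, Kh6, Kg6, Kg5, Kh4, Kg4, Rg8, Rg7, Rg6, Rg5, Rg4, Rg3+, Rh2, Rf2, Re2+, ... (list truncated; more exist).
Black has legal moves and is not in check → neither.

neither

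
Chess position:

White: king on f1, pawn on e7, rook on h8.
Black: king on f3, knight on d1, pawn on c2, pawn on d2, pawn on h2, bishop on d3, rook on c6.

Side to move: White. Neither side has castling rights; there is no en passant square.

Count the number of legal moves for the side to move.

White to move; king on f1.
In check: yes, from the black bishop on d3.
Legal moves: none.
Count: 0.

0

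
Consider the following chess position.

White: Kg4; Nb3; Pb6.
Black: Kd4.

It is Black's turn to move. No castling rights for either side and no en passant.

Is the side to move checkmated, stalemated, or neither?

Black to move; black king on d4.
In check: yes, from the white knight on b3.
King squares — c3: available; d3: available; e3: available; c4: available; e4: available; c5: attacked by Nb3; d5: available; e5: available.
Legal moves for Black: Ke5, Kd5, Ke4, Kc4, Ke3, Kd3, Kc3.
Black is in check but has 7 legal moves → neither.

neither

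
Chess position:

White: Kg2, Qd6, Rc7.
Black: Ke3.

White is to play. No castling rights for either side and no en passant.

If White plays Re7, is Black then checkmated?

After Re7: black king on e3; in check: yes, from the white rook on e7.
King squares — d2: attacked by Qd6; e2: attacked by Re7; f2: attacked by Kg2; d3: attacked by Qd6; f3: attacked by Kg2; d4: attacked by Qd6; e4: attacked by Re7; f4: attacked by Qd6.
Black has no legal moves → checkmate.

yes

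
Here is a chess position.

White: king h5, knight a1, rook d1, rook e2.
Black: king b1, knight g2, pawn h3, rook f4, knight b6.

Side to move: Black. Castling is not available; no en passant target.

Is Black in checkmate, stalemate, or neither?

checkmate

Black to move; black king on b1.
In check: yes, from the white rook on d1.
King squares — a1: attacked by Rd1; c1: attacked by Rd1; a2: attacked by Re2; b2: attacked by Re2; c2: attacked by Na1.
Legal moves for Black: none.
In check with no legal moves → checkmate.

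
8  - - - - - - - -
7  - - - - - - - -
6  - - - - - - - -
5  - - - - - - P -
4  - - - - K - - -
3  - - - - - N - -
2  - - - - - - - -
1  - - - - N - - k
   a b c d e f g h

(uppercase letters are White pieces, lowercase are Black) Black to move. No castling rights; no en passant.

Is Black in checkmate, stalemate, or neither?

stalemate

Black to move; black king on h1.
In check: no.
King squares — g1: attacked by Nf3; g2: attacked by Ne1; h2: attacked by Nf3.
Legal moves for Black: none.
Not in check and no legal moves → stalemate.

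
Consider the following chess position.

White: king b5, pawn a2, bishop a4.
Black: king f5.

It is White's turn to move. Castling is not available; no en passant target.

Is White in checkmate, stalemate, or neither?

White to move; white king on b5.
In check: no.
Legal moves for White: Kc6, Kb6, Ka6, Kc5, Ka5, Kc4, Kb4, Bb3, Bc2+, Bd1, a3.
White has 11 legal moves and is not in check → neither.

neither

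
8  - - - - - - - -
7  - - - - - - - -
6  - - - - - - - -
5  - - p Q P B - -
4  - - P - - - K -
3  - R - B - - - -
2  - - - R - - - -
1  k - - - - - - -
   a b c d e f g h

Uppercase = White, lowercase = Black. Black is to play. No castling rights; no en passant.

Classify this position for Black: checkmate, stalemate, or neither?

stalemate

Black to move; black king on a1.
In check: no.
King squares — b1: attacked by Rb3; a2: attacked by Rd2; b2: attacked by Rd2.
Legal moves for Black: none.
Not in check and no legal moves → stalemate.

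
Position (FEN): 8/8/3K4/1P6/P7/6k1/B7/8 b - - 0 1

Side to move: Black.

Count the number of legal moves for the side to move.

8

Black to move; king on g3.
In check: no.
Legal moves: Kh4, Kg4, Kf4, Kh3, Kf3, Kh2, Kg2, Kf2.
Count: 8.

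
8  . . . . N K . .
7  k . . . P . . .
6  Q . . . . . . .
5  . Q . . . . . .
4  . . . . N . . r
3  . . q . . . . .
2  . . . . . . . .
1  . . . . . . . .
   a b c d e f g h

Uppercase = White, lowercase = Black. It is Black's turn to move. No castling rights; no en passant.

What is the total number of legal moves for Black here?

Black to move; king on a7.
In check: yes, from the white queen on a6.
Legal moves: none.
Count: 0.

0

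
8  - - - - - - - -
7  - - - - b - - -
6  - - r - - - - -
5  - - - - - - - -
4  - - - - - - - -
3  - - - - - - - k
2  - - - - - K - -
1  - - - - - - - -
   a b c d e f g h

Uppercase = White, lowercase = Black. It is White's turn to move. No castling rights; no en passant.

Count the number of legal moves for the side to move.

6

White to move; king on f2.
In check: no.
Legal moves: Kf3, Ke3, Ke2, Kg1, Kf1, Ke1.
Count: 6.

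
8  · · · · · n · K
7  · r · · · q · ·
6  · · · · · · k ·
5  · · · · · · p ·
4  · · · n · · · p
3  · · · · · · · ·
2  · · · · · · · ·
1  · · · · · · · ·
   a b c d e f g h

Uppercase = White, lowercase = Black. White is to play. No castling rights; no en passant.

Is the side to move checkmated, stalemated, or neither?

stalemate

White to move; white king on h8.
In check: no.
King squares — g7: attacked by Kg6; h7: attacked by Kg6; g8: attacked by Qf7.
Legal moves for White: none.
Not in check and no legal moves → stalemate.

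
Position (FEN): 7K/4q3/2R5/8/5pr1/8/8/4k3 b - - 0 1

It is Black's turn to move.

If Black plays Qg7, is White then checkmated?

After Qg7: white king on h8; in check: yes, from the black queen on g7.
King squares — g7: attacked by Rg4; h7: attacked by Qg7; g8: attacked by Qg7.
White has no legal moves → checkmate.

yes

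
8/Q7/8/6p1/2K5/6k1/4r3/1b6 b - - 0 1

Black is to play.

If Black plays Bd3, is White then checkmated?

no

After Bd3: white king on c4; in check: yes, from the black bishop on d3.
White has 7 legal replies: Kd5, Kc5, Kd4, Kb4, Kxd3, Kc3, Kb3.
In check but a legal move exists → not checkmate.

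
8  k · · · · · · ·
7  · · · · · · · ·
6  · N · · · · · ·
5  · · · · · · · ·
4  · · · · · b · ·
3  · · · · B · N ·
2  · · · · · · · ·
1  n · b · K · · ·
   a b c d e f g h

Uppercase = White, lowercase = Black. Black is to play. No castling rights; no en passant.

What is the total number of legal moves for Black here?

Black to move; king on a8.
In check: yes, from the white knight on b6.
Legal moves: Kb8, Kb7, Ka7.
Count: 3.

3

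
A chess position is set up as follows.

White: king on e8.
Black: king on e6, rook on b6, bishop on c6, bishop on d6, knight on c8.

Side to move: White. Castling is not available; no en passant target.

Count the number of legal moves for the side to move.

1

White to move; king on e8.
In check: yes, from the black bishop on c6.
Legal moves: Kd8.
Count: 1.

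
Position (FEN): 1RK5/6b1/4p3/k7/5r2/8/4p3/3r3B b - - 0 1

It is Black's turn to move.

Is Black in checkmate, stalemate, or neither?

Black to move; black king on a5.
In check: no.
Legal moves for Black include: Bh8, Bf8, Bh6, Bf6, Be5, Bd4, Bc3, Bb2, Ba1, Ka6, Ka4, Rf8+, Rf7, Rf6, Rf5, Rh4, Rg4, Re4, ... (list truncated; more exist).
Black has legal moves and is not in check → neither.

neither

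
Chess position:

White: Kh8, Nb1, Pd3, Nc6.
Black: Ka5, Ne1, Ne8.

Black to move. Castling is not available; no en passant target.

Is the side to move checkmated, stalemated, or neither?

Black to move; black king on a5.
In check: yes, from the white knight on c6.
King squares — a4: available; b4: attacked by Nc6; b5: available; a6: available; b6: available.
Legal moves for Black: Kb6, Ka6, Kb5, Ka4.
Black is in check but has 4 legal moves → neither.

neither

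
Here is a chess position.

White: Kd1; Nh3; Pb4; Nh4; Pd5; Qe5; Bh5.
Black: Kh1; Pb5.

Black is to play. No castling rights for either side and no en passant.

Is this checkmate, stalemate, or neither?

Black to move; black king on h1.
In check: no.
King squares — g1: attacked by Nh3; g2: attacked by Nh4; h2: attacked by Qe5.
Legal moves for Black: none.
Not in check and no legal moves → stalemate.

stalemate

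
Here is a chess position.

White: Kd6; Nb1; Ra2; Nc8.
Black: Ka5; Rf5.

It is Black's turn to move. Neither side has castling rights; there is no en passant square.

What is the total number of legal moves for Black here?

Black to move; king on a5.
In check: yes, from the white rook on a2.
Legal moves: Kb5, Kb4.
Count: 2.

2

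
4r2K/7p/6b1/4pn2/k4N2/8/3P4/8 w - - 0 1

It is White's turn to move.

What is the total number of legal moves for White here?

0

White to move; king on h8.
In check: yes, from the black rook on e8.
Legal moves: none.
Count: 0.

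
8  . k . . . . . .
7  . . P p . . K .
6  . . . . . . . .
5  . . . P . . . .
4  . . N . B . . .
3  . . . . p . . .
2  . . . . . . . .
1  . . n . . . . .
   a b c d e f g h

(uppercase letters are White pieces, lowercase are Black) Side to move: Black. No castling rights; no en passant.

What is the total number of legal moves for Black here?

Black to move; king on b8.
In check: yes, from the white pawn on c7.
Legal moves: Kc8, Ka8, Kxc7, Kb7, Ka7.
Count: 5.

5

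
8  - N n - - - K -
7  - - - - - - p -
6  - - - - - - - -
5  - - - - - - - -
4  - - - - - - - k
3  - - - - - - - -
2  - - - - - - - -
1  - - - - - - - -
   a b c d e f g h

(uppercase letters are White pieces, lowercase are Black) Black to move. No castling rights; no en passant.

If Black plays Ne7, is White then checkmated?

no

After Ne7: white king on g8; in check: yes, from the black knight on e7.
White has 5 legal replies: Kh8, Kf8, Kh7, Kxg7, Kf7.
In check but a legal move exists → not checkmate.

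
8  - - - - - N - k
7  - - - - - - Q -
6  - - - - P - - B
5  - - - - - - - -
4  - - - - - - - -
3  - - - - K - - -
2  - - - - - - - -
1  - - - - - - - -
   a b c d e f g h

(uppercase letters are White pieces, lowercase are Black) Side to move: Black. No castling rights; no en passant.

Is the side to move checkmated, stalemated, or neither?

checkmate

Black to move; black king on h8.
In check: yes, from the white queen on g7.
King squares — g7: attacked by Bh6; h7: attacked by Qg7; g8: attacked by Qg7.
Legal moves for Black: none.
In check with no legal moves → checkmate.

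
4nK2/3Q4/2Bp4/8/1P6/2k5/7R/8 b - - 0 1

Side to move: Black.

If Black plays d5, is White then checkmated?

no

After d5: white king on f8; in check: no.
White is not in check, so this cannot be checkmate.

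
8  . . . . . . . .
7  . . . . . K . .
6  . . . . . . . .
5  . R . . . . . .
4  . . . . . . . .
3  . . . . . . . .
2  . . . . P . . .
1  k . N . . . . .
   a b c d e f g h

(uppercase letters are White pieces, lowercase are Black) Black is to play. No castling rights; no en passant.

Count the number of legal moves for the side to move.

0

Black to move; king on a1.
In check: no.
Legal moves: none.
Count: 0.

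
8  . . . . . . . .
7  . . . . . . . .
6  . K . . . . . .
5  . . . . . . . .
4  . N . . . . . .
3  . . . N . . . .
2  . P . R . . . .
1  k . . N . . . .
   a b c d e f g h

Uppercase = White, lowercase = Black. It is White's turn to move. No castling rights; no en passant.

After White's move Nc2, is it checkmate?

After Nc2: black king on a1; in check: yes, from the white knight on c2.
Black has 2 legal replies: Ka2, Kb1.
In check but a legal move exists → not checkmate.

no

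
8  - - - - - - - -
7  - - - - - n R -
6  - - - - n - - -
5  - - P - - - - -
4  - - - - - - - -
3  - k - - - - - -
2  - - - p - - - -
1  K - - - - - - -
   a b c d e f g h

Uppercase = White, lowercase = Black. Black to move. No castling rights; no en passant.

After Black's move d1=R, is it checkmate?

yes

After d1=R: white king on a1; in check: yes, from the black rook on d1.
King squares — b1: attacked by Rd1; a2: attacked by Kb3; b2: attacked by Kb3.
White has no legal moves → checkmate.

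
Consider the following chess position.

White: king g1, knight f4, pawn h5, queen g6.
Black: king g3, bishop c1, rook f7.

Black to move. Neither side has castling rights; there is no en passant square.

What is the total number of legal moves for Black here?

3

Black to move; king on g3.
In check: yes, from the white queen on g6.
Legal moves: Kh4, Kxf4, Kf3.
Count: 3.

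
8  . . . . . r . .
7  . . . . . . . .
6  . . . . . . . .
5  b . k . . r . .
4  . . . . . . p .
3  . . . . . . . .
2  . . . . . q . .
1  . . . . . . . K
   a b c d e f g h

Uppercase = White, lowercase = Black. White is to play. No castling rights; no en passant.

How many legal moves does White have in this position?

0

White to move; king on h1.
In check: no.
Legal moves: none.
Count: 0.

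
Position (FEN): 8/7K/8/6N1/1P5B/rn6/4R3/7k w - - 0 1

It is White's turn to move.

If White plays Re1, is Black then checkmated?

no

After Re1: black king on h1; in check: yes, from the white rook on e1.
Black has 2 legal replies: Kh2, Kg2.
In check but a legal move exists → not checkmate.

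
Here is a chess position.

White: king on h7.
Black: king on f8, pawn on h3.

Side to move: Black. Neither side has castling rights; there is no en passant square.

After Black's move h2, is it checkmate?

no

After h2: white king on h7; in check: no.
White is not in check, so this cannot be checkmate.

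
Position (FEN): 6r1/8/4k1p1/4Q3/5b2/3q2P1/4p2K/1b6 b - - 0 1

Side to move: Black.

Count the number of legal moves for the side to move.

4

Black to move; king on e6.
In check: yes, from the white queen on e5.
Legal moves: Kf7, Kd7, Kxe5, Bxe5.
Count: 4.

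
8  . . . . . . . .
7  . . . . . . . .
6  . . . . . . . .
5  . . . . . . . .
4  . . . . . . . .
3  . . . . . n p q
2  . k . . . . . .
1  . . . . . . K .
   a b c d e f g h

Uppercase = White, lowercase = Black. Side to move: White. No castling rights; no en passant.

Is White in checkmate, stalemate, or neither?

White to move; white king on g1.
In check: yes, from the black knight on f3.
King squares — f1: attacked by Qh3; h1: attacked by Qh3; f2: attacked by Pg3; g2: attacked by Qh3; h2: attacked by Nf3.
Legal moves for White: none.
In check with no legal moves → checkmate.

checkmate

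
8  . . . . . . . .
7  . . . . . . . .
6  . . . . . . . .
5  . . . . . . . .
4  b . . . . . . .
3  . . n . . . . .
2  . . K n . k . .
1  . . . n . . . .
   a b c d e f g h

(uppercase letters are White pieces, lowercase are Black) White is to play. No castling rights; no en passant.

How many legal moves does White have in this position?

White to move; king on c2.
In check: yes, from the black bishop on a4.
Legal moves: Kd3, Kxd2, Kc1.
Count: 3.

3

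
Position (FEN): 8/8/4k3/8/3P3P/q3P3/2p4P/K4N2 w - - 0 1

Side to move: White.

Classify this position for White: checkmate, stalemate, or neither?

checkmate

White to move; white king on a1.
In check: yes, from the black queen on a3.
King squares — b1: attacked by Pc2; a2: attacked by Qa3; b2: attacked by Qa3.
Legal moves for White: none.
In check with no legal moves → checkmate.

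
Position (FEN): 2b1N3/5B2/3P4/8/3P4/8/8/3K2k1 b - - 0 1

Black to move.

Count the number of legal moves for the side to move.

12

Black to move; king on g1.
In check: no.
Legal moves: Bd7, Bb7, Be6, Ba6, Bf5, Bg4+, Bh3, Kh2, Kg2, Kf2, Kh1, Kf1.
Count: 12.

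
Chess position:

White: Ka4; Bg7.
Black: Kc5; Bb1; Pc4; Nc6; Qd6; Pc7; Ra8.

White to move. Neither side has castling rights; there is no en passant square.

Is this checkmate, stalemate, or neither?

checkmate

White to move; white king on a4.
In check: yes, from the black rook on a8.
King squares — a3: attacked by Ra8; b3: attacked by Pc4; b4: attacked by Kc5; a5: attacked by Nc6; b5: attacked by Kc5.
Legal moves for White: none.
In check with no legal moves → checkmate.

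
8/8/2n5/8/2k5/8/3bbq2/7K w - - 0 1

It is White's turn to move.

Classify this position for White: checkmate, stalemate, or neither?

White to move; white king on h1.
In check: no.
King squares — g1: attacked by Qf2; g2: attacked by Qf2; h2: attacked by Qf2.
Legal moves for White: none.
Not in check and no legal moves → stalemate.

stalemate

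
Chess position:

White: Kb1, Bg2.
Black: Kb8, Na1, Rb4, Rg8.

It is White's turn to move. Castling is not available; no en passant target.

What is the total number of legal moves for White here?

3

White to move; king on b1.
In check: yes, from the black rook on b4.
Legal moves: Ka2, Kc1, Kxa1.
Count: 3.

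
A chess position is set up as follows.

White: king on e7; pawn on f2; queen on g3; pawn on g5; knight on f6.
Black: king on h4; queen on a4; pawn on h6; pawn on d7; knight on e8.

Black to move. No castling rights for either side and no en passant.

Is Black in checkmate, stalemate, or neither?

checkmate

Black to move; black king on h4.
In check: yes, from the white queen on g3.
King squares — g3: attacked by Pf2; h3: attacked by Qg3; g4: attacked by Qg3; g5: attacked by Qg3; h5: attacked by Nf6.
Legal moves for Black: none.
In check with no legal moves → checkmate.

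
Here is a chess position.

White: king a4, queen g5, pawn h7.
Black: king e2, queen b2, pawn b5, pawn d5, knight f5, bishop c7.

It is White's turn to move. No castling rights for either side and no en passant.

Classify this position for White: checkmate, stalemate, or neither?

White to move; white king on a4.
In check: yes, from the black pawn on b5.
King squares — a3: attacked by Qb2; b3: attacked by Qb2; b4: attacked by Qb2; a5: attacked by Bc7; b5: attacked by Qb2.
Legal moves for White: none.
In check with no legal moves → checkmate.

checkmate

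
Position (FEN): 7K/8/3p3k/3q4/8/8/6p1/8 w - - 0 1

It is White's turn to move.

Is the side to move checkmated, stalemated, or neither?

White to move; white king on h8.
In check: no.
King squares — g7: attacked by Kh6; h7: attacked by Kh6; g8: attacked by Qd5.
Legal moves for White: none.
Not in check and no legal moves → stalemate.

stalemate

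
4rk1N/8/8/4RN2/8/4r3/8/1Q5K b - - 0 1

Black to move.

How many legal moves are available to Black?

19

Black to move; king on f8.
In check: no.
Legal moves: Kg8, Rd8, Rc8, Rb8, Ra8, Re7, Re6, R8xe5, R3xe5, Re4, Rh3+, Rg3, Rf3, Rd3, Rc3, Rb3, Ra3, Re2, Re1+.
Count: 19.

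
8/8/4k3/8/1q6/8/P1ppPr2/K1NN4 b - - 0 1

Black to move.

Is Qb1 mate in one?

After Qb1: white king on a1; in check: yes, from the black queen on b1.
King squares — b1: attacked by Pc2; a2: own pawn; b2: attacked by Qb1.
White has no legal moves → checkmate.

yes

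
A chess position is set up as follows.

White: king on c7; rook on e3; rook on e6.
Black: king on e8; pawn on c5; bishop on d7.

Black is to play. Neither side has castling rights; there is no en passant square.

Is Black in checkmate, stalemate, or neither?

neither

Black to move; black king on e8.
In check: yes, from the white rook on e6.
Legal moves for Black: Kf8, Kf7, Bxe6.
Black is in check but has 3 legal moves → neither.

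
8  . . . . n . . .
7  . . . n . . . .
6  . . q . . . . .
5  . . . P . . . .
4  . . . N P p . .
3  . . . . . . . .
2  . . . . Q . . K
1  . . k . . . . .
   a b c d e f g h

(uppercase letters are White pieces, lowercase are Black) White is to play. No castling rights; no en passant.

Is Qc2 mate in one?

After Qc2: black king on c1; in check: yes, from the white queen on c2.
Black has 1 legal reply: Qxc2+.
In check but a legal move exists → not checkmate.

no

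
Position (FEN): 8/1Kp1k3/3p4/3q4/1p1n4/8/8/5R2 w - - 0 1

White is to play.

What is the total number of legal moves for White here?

White to move; king on b7.
In check: yes, from the black queen on d5.
Legal moves: Kc8, Kb8, Kxc7, Ka7, Ka6.
Count: 5.

5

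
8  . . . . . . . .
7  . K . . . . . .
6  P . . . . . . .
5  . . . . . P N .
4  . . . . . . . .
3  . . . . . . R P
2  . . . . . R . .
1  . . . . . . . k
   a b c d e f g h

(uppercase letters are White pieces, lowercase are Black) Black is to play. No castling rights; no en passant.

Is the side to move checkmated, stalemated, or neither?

stalemate

Black to move; black king on h1.
In check: no.
King squares — g1: attacked by Rg3; g2: attacked by Rf2; h2: attacked by Rf2.
Legal moves for Black: none.
Not in check and no legal moves → stalemate.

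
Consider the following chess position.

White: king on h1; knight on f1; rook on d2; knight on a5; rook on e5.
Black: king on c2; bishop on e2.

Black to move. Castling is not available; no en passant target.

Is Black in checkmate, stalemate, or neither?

neither

Black to move; black king on c2.
In check: yes, from the white rook on d2.
King squares — b1: available; c1: available; d1: attacked by Rd2; b2: attacked by Rd2; d2: attacked by Nf1; b3: attacked by Na5; c3: available; d3: attacked by Rd2.
Legal moves for Black: Kc3, Kc1, Kb1.
Black is in check but has 3 legal moves → neither.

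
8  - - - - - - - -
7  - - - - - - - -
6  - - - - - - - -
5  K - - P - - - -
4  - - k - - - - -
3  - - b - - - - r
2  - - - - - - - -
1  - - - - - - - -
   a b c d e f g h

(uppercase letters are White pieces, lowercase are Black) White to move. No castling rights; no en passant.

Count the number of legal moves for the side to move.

3

White to move; king on a5.
In check: yes, from the black bishop on c3.
Legal moves: Kb6, Ka6, Ka4.
Count: 3.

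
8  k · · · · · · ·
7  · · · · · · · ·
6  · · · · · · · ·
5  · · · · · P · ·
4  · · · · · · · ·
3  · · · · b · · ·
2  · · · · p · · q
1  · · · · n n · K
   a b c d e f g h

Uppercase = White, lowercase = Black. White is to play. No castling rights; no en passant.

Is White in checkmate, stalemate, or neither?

checkmate

White to move; white king on h1.
In check: yes, from the black queen on h2.
King squares — g1: attacked by Qh2; g2: attacked by Ne1; h2: attacked by Nf1.
Legal moves for White: none.
In check with no legal moves → checkmate.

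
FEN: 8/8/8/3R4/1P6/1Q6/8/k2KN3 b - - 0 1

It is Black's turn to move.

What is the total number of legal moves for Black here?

Black to move; king on a1.
In check: no.
Legal moves: none.
Count: 0.

0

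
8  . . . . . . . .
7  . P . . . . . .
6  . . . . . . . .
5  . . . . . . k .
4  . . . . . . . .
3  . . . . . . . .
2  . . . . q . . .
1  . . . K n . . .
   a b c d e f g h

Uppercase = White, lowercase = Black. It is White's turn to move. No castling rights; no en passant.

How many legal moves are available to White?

White to move; king on d1.
In check: yes, from the black queen on e2.
Legal moves: Kxe2, Kc1.
Count: 2.

2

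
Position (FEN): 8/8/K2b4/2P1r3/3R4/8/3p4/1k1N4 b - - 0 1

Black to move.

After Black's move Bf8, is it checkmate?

After Bf8: white king on a6; in check: no.
White is not in check, so this cannot be checkmate.

no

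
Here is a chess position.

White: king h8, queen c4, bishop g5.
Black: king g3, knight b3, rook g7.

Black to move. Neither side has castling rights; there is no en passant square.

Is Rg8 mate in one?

no

After Rg8: white king on h8; in check: yes, from the black rook on g8.
White has 3 legal replies: Kxg8, Kh7, Qxg8.
In check but a legal move exists → not checkmate.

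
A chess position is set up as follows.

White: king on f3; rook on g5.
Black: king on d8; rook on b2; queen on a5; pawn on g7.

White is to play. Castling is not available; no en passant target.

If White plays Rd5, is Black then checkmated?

After Rd5: black king on d8; in check: yes, from the white rook on d5.
Black has 5 legal replies: Ke8, Kc8, Ke7, Kc7, Qxd5+.
In check but a legal move exists → not checkmate.

no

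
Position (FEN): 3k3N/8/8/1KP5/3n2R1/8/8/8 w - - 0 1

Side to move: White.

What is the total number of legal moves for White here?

7

White to move; king on b5.
In check: yes, from the black knight on d4.
Legal moves: Kb6, Ka6, Ka5, Kc4, Kb4, Ka4, Rxd4+.
Count: 7.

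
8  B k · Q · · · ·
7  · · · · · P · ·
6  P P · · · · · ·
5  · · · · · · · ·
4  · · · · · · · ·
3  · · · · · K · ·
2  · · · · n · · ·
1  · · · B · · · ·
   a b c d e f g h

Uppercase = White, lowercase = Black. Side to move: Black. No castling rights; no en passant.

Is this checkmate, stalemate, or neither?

Black to move; black king on b8.
In check: yes, from the white queen on d8.
King squares — a7: attacked by Pb6; b7: attacked by Pa6; c7: attacked by Pb6; a8: attacked by Qd8; c8: attacked by Qd8.
Legal moves for Black: none.
In check with no legal moves → checkmate.

checkmate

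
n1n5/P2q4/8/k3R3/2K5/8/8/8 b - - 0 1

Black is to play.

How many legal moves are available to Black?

Black to move; king on a5.
In check: yes, from the white rook on e5.
Legal moves: Kb6, Ka6, Ka4, Qd5+, Qb5+.
Count: 5.

5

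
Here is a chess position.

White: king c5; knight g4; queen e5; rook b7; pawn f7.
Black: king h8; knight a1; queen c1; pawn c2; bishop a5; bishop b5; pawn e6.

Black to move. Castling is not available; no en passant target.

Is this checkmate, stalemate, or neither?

Black to move; black king on h8.
In check: yes, from the white queen on e5.
Legal moves for Black: Kh7.
Black is in check but has 1 legal move → neither.

neither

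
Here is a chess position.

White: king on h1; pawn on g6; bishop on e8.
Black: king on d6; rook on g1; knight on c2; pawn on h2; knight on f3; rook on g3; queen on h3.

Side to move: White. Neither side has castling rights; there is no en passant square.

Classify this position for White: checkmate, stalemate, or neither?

checkmate

White to move; white king on h1.
In check: yes, from the black rook on g1.
King squares — g1: attacked by Ph2; g2: attacked by Rg1; h2: attacked by Nf3.
Legal moves for White: none.
In check with no legal moves → checkmate.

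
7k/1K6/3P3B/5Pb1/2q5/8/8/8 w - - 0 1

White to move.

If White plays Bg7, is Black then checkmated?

After Bg7: black king on h8; in check: yes, from the white bishop on g7.
Black has 3 legal replies: Kg8, Kh7, Kxg7.
In check but a legal move exists → not checkmate.

no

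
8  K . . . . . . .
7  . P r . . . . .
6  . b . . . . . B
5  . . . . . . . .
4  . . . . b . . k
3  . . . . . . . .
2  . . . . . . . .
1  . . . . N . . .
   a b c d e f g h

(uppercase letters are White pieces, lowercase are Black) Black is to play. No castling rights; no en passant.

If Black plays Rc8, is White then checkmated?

yes

After Rc8: white king on a8; in check: yes, from the black rook on c8.
King squares — a7: attacked by Bb6; b7: own pawn; b8: attacked by Rc8.
White has no legal moves → checkmate.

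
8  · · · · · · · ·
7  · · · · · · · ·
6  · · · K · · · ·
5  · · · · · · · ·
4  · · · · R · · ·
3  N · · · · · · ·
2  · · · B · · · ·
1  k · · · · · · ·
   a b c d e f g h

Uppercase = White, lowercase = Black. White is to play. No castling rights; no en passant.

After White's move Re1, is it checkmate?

no

After Re1: black king on a1; in check: yes, from the white rook on e1.
Black has 2 legal replies: Kb2, Ka2.
In check but a legal move exists → not checkmate.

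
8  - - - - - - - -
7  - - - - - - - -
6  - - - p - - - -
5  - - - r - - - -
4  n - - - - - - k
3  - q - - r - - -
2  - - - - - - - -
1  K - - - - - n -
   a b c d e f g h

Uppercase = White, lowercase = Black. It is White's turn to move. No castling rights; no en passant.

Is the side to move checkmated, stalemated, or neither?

White to move; white king on a1.
In check: no.
King squares — b1: attacked by Qb3; a2: attacked by Qb3; b2: attacked by Qb3.
Legal moves for White: none.
Not in check and no legal moves → stalemate.

stalemate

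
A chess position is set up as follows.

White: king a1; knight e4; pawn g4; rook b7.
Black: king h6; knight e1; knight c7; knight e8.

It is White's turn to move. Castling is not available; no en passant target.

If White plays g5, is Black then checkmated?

no

After g5: black king on h6; in check: yes, from the white pawn on g5.
Black has 4 legal replies: Kh7, Kg7, Kg6, Kh5.
In check but a legal move exists → not checkmate.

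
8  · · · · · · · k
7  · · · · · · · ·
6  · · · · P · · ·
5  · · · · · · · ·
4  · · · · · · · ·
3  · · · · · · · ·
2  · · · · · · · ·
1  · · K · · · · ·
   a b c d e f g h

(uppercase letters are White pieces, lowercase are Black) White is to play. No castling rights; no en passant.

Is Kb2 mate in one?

After Kb2: black king on h8; in check: no.
Black is not in check, so this cannot be checkmate.

no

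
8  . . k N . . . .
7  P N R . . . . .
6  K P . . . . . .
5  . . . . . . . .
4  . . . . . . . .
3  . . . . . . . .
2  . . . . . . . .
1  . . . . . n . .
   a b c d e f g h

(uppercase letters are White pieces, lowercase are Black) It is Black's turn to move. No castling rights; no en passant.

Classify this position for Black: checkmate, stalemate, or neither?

Black to move; black king on c8.
In check: yes, from the white rook on c7.
King squares — b7: attacked by Ka6; c7: attacked by Pb6; d7: attacked by Rc7; b8: attacked by Pa7; d8: attacked by Nb7.
Legal moves for Black: none.
In check with no legal moves → checkmate.

checkmate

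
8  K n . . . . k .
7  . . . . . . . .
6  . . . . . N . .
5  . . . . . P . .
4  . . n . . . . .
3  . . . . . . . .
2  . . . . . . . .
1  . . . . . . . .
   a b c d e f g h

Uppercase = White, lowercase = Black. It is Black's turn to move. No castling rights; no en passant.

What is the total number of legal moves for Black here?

Black to move; king on g8.
In check: yes, from the white knight on f6.
Legal moves: Kh8, Kf8, Kg7, Kf7.
Count: 4.

4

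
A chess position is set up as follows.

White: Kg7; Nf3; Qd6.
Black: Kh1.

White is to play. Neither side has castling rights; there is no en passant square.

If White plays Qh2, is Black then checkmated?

yes

After Qh2: black king on h1; in check: yes, from the white queen on h2.
King squares — g1: attacked by Qh2; g2: attacked by Qh2; h2: attacked by Nf3.
Black has no legal moves → checkmate.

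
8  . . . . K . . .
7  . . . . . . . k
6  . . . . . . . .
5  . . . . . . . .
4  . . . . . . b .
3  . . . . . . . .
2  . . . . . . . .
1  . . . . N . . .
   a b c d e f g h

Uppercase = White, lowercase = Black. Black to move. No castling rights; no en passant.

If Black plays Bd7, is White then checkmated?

After Bd7: white king on e8; in check: yes, from the black bishop on d7.
White has 5 legal replies: Kf8, Kd8, Kf7, Ke7, Kxd7.
In check but a legal move exists → not checkmate.

no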